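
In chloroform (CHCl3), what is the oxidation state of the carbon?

Bonds to more-electronegative neighbours contribute +1 each, bonds to H or metals contribute −1 each, and C–C bonds contribute 0.
The carbon has one bond to H (-1), one bond to Cl (+1), one bond to Cl (+1), one bond to Cl (+1).
Oxidation state = -1 + 1 + 1 + 1 = +2.

+2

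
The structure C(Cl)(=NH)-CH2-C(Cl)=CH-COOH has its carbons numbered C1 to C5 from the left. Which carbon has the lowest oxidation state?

C2

Tallying each carbon's bonds:
C1: 1C, 2N, 1Cl → 0 + 2 + 1 = +3
C2: 2C, 2H → 0 − 2 = -2
C3: 3C, 1Cl → 0 + 1 = +1
C4: 3C, 1H → 0 − 1 = -1
C5: 1C, 3O → 0 + 3 = +3
The most reduced carbon is C2 at -2.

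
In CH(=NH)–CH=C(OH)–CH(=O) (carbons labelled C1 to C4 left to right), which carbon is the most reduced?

Tallying each carbon's bonds:
C1: 1C, 1H, 2N → 0 − 1 + 2 = +1
C2: 3C, 1H → 0 − 1 = -1
C3: 3C, 1O → 0 + 1 = +1
C4: 1C, 1H, 2O → 0 − 1 + 2 = +1
The most reduced carbon is C2 at -1.

C2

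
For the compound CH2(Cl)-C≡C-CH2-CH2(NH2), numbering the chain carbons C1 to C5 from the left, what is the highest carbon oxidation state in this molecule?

Tallying each carbon's bonds:
C1: 1C, 2H, 1Cl → 0 − 2 + 1 = -1
C2: 4C → 0 = 0
C3: 4C → 0 = 0
C4: 2C, 2H → 0 − 2 = -2
C5: 1C, 2H, 1N → 0 − 2 + 1 = -1
The highest value is 0.

0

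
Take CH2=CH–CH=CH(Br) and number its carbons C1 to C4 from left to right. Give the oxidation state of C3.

C3 has one bond to C (0), a double bond to C (2×0 = 0), one bond to H (-1).
Oxidation state = 0 + 0 − 1 = -1.

-1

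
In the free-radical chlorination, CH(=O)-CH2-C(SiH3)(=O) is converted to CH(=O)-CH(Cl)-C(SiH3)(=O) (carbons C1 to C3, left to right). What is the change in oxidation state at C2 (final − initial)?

Before: C2 has 2 bonds to C, 2 bonds to H → oxidation state -2.
After: C2 has 2 bonds to C, 1 bond to H, 1 bond to Cl → oxidation state 0.
Δ = 0 − (-2) = +2, so this is an oxidation at C2.

+2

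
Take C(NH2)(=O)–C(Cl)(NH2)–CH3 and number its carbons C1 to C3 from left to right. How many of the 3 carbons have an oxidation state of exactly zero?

Tallying each carbon's bonds:
C1: 1C, 2O, 1N → 0 + 2 + 1 = +3
C2: 2C, 1N, 1Cl → 0 + 1 + 1 = +2
C3: 1C, 3H → 0 − 3 = -3
0 carbons meet the condition.

0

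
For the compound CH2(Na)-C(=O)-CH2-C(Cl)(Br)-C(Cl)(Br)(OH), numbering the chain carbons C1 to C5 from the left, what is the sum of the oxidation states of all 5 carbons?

Count +1 for every bond to an atom more electronegative than carbon and −1 for every bond to one less electronegative; C–C bonds are 0. Tallying each carbon:
C1: 1C, 2H, 1Na → 0 − 2 − 1 = -3
C2: 2C, 2O → 0 + 2 = +2
C3: 2C, 2H → 0 − 2 = -2
C4: 2C, 1Cl, 1Br → 0 + 1 + 1 = +2
C5: 1C, 1O, 1Cl, 1Br → 0 + 1 + 1 + 1 = +3
Sum = -3 + 2 − 2 + 2 + 3 = +2.

+2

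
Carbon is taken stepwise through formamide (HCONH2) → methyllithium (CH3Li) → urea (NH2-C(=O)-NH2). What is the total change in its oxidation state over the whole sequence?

Carbon oxidation states along the series — formamide: +2, methyllithium: -4, urea: +4.
Net change = +4 − (+2) = +2.

+2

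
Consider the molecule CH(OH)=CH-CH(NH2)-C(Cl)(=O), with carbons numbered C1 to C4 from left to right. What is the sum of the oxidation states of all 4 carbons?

Count +1 for every bond to an atom more electronegative than carbon and −1 for every bond to one less electronegative; C–C bonds are 0. Tallying each carbon:
C1: 2C, 1H, 1O → 0 − 1 + 1 = 0
C2: 3C, 1H → 0 − 1 = -1
C3: 2C, 1H, 1N → 0 − 1 + 1 = 0
C4: 1C, 2O, 1Cl → 0 + 2 + 1 = +3
Sum = 0 − 1 + 0 + 3 = +2.

+2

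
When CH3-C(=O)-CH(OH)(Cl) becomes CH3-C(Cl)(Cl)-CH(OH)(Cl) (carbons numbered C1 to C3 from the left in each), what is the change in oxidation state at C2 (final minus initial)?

0

Before: C2 has 2 bonds to C, 2 bonds to O → oxidation state +2.
After: C2 has 2 bonds to C, 2 bonds to Cl → oxidation state +2.
Δ = +2 − (+2) = 0, so no net redox change at C2.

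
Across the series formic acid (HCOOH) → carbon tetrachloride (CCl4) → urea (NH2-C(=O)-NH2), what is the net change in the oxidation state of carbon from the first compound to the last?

+2

Carbon oxidation states along the series — formic acid: +2, carbon tetrachloride: +4, urea: +4.
Net change = +4 − (+2) = +2.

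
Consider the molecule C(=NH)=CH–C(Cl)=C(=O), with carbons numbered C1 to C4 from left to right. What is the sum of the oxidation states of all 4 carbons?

+4

Assign +1 per bond to O/N/halogen, −1 per bond to H or an electropositive element, and 0 per bond to carbon. Tallying each carbon:
C1: 2C, 2N → 0 + 2 = +2
C2: 3C, 1H → 0 − 1 = -1
C3: 3C, 1Cl → 0 + 1 = +1
C4: 2C, 2O → 0 + 2 = +2
Sum = +2 − 1 + 1 + 2 = +4.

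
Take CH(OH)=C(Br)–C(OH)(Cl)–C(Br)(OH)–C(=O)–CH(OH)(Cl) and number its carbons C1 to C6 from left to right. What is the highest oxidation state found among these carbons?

Tallying each carbon's bonds:
C1: 2C, 1H, 1O → 0 − 1 + 1 = 0
C2: 3C, 1Br → 0 + 1 = +1
C3: 2C, 1O, 1Cl → 0 + 1 + 1 = +2
C4: 2C, 1O, 1Br → 0 + 1 + 1 = +2
C5: 2C, 2O → 0 + 2 = +2
C6: 1C, 1H, 1O, 1Cl → 0 − 1 + 1 + 1 = +1
The highest value is +2.

+2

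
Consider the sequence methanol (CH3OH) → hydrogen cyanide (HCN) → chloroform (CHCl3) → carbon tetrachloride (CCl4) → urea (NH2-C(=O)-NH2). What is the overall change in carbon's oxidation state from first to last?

+6

Carbon oxidation states along the series — methanol: -2, hydrogen cyanide: +2, chloroform: +2, carbon tetrachloride: +4, urea: +4.
Net change = +4 − (-2) = +6.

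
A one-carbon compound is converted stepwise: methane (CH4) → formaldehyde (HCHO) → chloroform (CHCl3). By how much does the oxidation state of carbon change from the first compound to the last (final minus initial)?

Carbon oxidation states along the series — methane: -4, formaldehyde: 0, chloroform: +2.
Net change = +2 − (-4) = +6.

+6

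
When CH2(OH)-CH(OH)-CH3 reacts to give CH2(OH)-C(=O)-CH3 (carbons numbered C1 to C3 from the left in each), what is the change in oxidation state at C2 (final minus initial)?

+2

Before: C2 has 2 bonds to C, 1 bond to H, 1 bond to O → oxidation state 0.
After: C2 has 2 bonds to C, 2 bonds to O → oxidation state +2.
Δ = +2 − (0) = +2, so this is an oxidation at C2.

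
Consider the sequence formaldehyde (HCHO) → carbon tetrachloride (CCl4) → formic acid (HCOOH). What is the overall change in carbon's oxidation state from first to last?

Carbon oxidation states along the series — formaldehyde: 0, carbon tetrachloride: +4, formic acid: +2.
Net change = +2 − (0) = +2.

+2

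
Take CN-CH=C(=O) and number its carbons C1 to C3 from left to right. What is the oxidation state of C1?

Count +1 for every bond to an atom more electronegative than carbon and −1 for every bond to one less electronegative; C–C bonds are 0.
C1 has one bond to C (0), a triple bond to N (3×+1 = +3).
Oxidation state = 0 + 3 = +3.

+3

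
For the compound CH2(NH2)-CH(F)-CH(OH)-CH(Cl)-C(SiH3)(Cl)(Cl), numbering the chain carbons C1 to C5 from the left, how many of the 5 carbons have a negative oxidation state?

1

Tallying each carbon's bonds:
C1: 1C, 2H, 1N → 0 − 2 + 1 = -1
C2: 2C, 1H, 1F → 0 − 1 + 1 = 0
C3: 2C, 1H, 1O → 0 − 1 + 1 = 0
C4: 2C, 1H, 1Cl → 0 − 1 + 1 = 0
C5: 1C, 2Cl, 1Si → 0 + 2 − 1 = +1
1 carbon (C1) meets the condition.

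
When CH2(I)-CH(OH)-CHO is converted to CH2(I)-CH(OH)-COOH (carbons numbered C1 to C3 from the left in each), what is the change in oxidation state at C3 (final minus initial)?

Before: C3 has 1 bond to C, 1 bond to H, 2 bonds to O → oxidation state +1.
After: C3 has 1 bond to C, 3 bonds to O → oxidation state +3.
Δ = +3 − (+1) = +2, so this is an oxidation at C3.

+2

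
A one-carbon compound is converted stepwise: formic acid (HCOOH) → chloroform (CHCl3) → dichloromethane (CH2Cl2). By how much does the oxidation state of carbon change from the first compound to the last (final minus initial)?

Carbon oxidation states along the series — formic acid: +2, chloroform: +2, dichloromethane: 0.
Net change = 0 − (+2) = -2.

-2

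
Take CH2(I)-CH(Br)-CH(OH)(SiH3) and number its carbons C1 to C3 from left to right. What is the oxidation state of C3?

-1

Assign +1 per bond to O/N/halogen, −1 per bond to H or an electropositive element, and 0 per bond to carbon.
C3 has one bond to C (0), one bond to H (-1), one bond to O (+1), one bond to Si (-1).
Oxidation state = 0 − 1 + 1 − 1 = -1.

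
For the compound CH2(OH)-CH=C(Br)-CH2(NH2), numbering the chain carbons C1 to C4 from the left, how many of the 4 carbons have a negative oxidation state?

Count +1 for every bond to an atom more electronegative than carbon and −1 for every bond to one less electronegative; C–C bonds are 0. Tallying each carbon:
C1: 1C, 2H, 1O → 0 − 2 + 1 = -1
C2: 3C, 1H → 0 − 1 = -1
C3: 3C, 1Br → 0 + 1 = +1
C4: 1C, 2H, 1N → 0 − 2 + 1 = -1
3 carbons (C1, C2, C4) meet the condition.

3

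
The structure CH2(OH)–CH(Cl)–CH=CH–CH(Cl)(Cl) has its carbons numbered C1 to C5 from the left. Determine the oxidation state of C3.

-1

C3 has one bond to C (0), a double bond to C (2×0 = 0), one bond to H (-1).
Oxidation state = 0 + 0 − 1 = -1.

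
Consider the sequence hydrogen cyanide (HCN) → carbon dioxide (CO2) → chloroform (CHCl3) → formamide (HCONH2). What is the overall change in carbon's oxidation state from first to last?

Carbon oxidation states along the series — hydrogen cyanide: +2, carbon dioxide: +4, chloroform: +2, formamide: +2.
Net change = +2 − (+2) = 0.

0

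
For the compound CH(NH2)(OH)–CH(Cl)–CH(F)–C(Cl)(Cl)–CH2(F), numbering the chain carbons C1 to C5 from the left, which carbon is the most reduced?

Count +1 for every bond to an atom more electronegative than carbon and −1 for every bond to one less electronegative; C–C bonds are 0. Tallying each carbon:
C1: 1C, 1H, 1O, 1N → 0 − 1 + 1 + 1 = +1
C2: 2C, 1H, 1Cl → 0 − 1 + 1 = 0
C3: 2C, 1H, 1F → 0 − 1 + 1 = 0
C4: 2C, 2Cl → 0 + 2 = +2
C5: 1C, 2H, 1F → 0 − 2 + 1 = -1
The most reduced carbon is C5 at -1.

C5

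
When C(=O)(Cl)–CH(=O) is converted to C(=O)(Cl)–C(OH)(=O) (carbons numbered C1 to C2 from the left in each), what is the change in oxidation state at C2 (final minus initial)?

Before: C2 has 1 bond to C, 1 bond to H, 2 bonds to O → oxidation state +1.
After: C2 has 1 bond to C, 3 bonds to O → oxidation state +3.
Δ = +3 − (+1) = +2, so this is an oxidation at C2.

+2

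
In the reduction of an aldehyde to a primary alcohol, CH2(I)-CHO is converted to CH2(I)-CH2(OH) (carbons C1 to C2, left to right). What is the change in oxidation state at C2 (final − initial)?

-2

Before: C2 has 1 bond to C, 1 bond to H, 2 bonds to O → oxidation state +1.
After: C2 has 1 bond to C, 2 bonds to H, 1 bond to O → oxidation state -1.
Δ = -1 − (+1) = -2, so this is a reduction at C2.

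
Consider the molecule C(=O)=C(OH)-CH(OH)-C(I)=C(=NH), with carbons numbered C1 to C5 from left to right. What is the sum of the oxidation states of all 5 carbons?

+6

Assign +1 per bond to O/N/halogen, −1 per bond to H or an electropositive element, and 0 per bond to carbon. Tallying each carbon:
C1: 2C, 2O → 0 + 2 = +2
C2: 3C, 1O → 0 + 1 = +1
C3: 2C, 1H, 1O → 0 − 1 + 1 = 0
C4: 3C, 1I → 0 + 1 = +1
C5: 2C, 2N → 0 + 2 = +2
Sum = +2 + 1 + 0 + 1 + 2 = +6.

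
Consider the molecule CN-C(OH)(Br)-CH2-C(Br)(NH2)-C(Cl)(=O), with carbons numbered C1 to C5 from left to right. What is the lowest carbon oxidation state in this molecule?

Tallying each carbon's bonds:
C1: 1C, 3N → 0 + 3 = +3
C2: 2C, 1O, 1Br → 0 + 1 + 1 = +2
C3: 2C, 2H → 0 − 2 = -2
C4: 2C, 1N, 1Br → 0 + 1 + 1 = +2
C5: 1C, 2O, 1Cl → 0 + 2 + 1 = +3
The lowest value is -2.

-2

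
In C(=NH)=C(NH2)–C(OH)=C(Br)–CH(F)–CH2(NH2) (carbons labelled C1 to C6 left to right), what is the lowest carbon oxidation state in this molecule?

Tallying each carbon's bonds:
C1: 2C, 2N → 0 + 2 = +2
C2: 3C, 1N → 0 + 1 = +1
C3: 3C, 1O → 0 + 1 = +1
C4: 3C, 1Br → 0 + 1 = +1
C5: 2C, 1H, 1F → 0 − 1 + 1 = 0
C6: 1C, 2H, 1N → 0 − 2 + 1 = -1
The lowest value is -1.

-1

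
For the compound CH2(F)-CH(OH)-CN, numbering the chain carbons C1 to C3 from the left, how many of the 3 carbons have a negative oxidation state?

Tallying each carbon's bonds:
C1: 1C, 2H, 1F → 0 − 2 + 1 = -1
C2: 2C, 1H, 1O → 0 − 1 + 1 = 0
C3: 1C, 3N → 0 + 3 = +3
1 carbon (C1) meets the condition.

1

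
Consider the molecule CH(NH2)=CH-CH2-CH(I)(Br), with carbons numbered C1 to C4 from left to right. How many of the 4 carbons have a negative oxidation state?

Count +1 for every bond to an atom more electronegative than carbon and −1 for every bond to one less electronegative; C–C bonds are 0. Tallying each carbon:
C1: 2C, 1H, 1N → 0 − 1 + 1 = 0
C2: 3C, 1H → 0 − 1 = -1
C3: 2C, 2H → 0 − 2 = -2
C4: 1C, 1H, 1Br, 1I → 0 − 1 + 1 + 1 = +1
2 carbons (C2, C3) meet the condition.

2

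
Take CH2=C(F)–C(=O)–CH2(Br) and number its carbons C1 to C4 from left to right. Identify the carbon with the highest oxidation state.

Tallying each carbon's bonds:
C1: 2C, 2H → 0 − 2 = -2
C2: 3C, 1F → 0 + 1 = +1
C3: 2C, 2O → 0 + 2 = +2
C4: 1C, 2H, 1Br → 0 − 2 + 1 = -1
The most oxidised carbon is C3 at +2.

C3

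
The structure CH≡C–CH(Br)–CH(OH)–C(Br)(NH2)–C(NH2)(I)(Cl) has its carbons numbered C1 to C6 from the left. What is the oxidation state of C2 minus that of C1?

+1

C2: 4C → 0 = 0
C1: 3C, 1H → 0 − 1 = -1
Difference: 0 − (-1) = +1.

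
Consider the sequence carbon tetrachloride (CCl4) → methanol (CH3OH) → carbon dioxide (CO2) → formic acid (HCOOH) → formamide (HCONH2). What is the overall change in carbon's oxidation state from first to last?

Carbon oxidation states along the series — carbon tetrachloride: +4, methanol: -2, carbon dioxide: +4, formic acid: +2, formamide: +2.
Net change = +2 − (+4) = -2.

-2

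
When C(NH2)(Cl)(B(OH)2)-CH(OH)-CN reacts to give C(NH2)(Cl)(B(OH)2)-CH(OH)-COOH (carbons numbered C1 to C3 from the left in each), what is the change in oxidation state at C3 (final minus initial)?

Before: C3 has 1 bond to C, 3 bonds to N → oxidation state +3.
After: C3 has 1 bond to C, 3 bonds to O → oxidation state +3.
Δ = +3 − (+3) = 0, so no net redox change at C3.

0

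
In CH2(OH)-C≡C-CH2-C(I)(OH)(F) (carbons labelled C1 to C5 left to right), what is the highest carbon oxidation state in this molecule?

+3

Tallying each carbon's bonds:
C1: 1C, 2H, 1O → 0 − 2 + 1 = -1
C2: 4C → 0 = 0
C3: 4C → 0 = 0
C4: 2C, 2H → 0 − 2 = -2
C5: 1C, 1O, 1F, 1I → 0 + 1 + 1 + 1 = +3
The highest value is +3.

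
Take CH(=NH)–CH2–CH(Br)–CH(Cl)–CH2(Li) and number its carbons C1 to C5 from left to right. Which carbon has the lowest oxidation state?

Tallying each carbon's bonds:
C1: 1C, 1H, 2N → 0 − 1 + 2 = +1
C2: 2C, 2H → 0 − 2 = -2
C3: 2C, 1H, 1Br → 0 − 1 + 1 = 0
C4: 2C, 1H, 1Cl → 0 − 1 + 1 = 0
C5: 1C, 2H, 1Li → 0 − 2 − 1 = -3
The most reduced carbon is C5 at -3.

C5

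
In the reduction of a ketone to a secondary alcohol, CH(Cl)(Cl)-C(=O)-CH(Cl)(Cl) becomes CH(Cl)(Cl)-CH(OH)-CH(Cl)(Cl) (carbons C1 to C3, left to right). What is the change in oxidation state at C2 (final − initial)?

Before: C2 has 2 bonds to C, 2 bonds to O → oxidation state +2.
After: C2 has 2 bonds to C, 1 bond to H, 1 bond to O → oxidation state 0.
Δ = 0 − (+2) = -2, so this is a reduction at C2.

-2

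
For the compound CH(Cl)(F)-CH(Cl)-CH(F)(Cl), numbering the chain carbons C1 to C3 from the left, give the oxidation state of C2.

C2 has one bond to C (0), one bond to C (0), one bond to H (-1), one bond to Cl (+1).
Oxidation state = 0 + 0 − 1 + 1 = 0.

0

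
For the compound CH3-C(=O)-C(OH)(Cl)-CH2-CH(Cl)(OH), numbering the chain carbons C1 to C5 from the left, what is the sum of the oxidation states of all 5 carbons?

0

Tallying each carbon's bonds:
C1: 1C, 3H → 0 − 3 = -3
C2: 2C, 2O → 0 + 2 = +2
C3: 2C, 1O, 1Cl → 0 + 1 + 1 = +2
C4: 2C, 2H → 0 − 2 = -2
C5: 1C, 1H, 1O, 1Cl → 0 − 1 + 1 + 1 = +1
Sum = -3 + 2 + 2 − 2 + 1 = 0.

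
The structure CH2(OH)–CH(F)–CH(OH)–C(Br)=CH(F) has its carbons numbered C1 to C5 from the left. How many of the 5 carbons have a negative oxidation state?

1

Assign +1 per bond to O/N/halogen, −1 per bond to H or an electropositive element, and 0 per bond to carbon. Tallying each carbon:
C1: 1C, 2H, 1O → 0 − 2 + 1 = -1
C2: 2C, 1H, 1F → 0 − 1 + 1 = 0
C3: 2C, 1H, 1O → 0 − 1 + 1 = 0
C4: 3C, 1Br → 0 + 1 = +1
C5: 2C, 1H, 1F → 0 − 1 + 1 = 0
1 carbon (C1) meets the condition.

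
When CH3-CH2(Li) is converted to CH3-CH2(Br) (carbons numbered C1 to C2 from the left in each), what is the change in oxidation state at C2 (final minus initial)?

+2

Before: C2 has 1 bond to C, 2 bonds to H, 1 bond to Li → oxidation state -3.
After: C2 has 1 bond to C, 2 bonds to H, 1 bond to Br → oxidation state -1.
Δ = -1 − (-3) = +2, so this is an oxidation at C2.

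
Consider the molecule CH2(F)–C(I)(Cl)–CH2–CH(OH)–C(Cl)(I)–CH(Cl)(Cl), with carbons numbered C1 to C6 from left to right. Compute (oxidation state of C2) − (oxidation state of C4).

C2: 2C, 1Cl, 1I → 0 + 1 + 1 = +2
C4: 2C, 1H, 1O → 0 − 1 + 1 = 0
Difference: +2 − (0) = +2.

+2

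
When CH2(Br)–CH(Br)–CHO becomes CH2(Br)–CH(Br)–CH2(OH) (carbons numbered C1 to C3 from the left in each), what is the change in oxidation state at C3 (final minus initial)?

-2

Before: C3 has 1 bond to C, 1 bond to H, 2 bonds to O → oxidation state +1.
After: C3 has 1 bond to C, 2 bonds to H, 1 bond to O → oxidation state -1.
Δ = -1 − (+1) = -2, so this is a reduction at C3.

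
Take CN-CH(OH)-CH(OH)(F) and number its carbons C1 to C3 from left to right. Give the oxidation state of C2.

Assign +1 per bond to O/N/halogen, −1 per bond to H or an electropositive element, and 0 per bond to carbon.
C2 has one bond to C (0), one bond to C (0), one bond to O (+1), one bond to H (-1).
Oxidation state = 0 + 0 + 1 − 1 = 0.

0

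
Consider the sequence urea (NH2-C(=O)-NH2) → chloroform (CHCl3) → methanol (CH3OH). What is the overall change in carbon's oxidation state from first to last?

Carbon oxidation states along the series — urea: +4, chloroform: +2, methanol: -2.
Net change = -2 − (+4) = -6.

-6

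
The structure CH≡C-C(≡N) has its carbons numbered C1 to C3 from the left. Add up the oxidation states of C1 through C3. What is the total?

+2

Bonds to more-electronegative neighbours contribute +1 each, bonds to H or metals contribute −1 each, and C–C bonds contribute 0. Tallying each carbon:
C1: 3C, 1H → 0 − 1 = -1
C2: 4C → 0 = 0
C3: 1C, 3N → 0 + 3 = +3
Sum = -1 + 0 + 3 = +2.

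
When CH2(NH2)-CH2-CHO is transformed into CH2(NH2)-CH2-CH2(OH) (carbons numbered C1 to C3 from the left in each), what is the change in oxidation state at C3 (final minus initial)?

Before: C3 has 1 bond to C, 1 bond to H, 2 bonds to O → oxidation state +1.
After: C3 has 1 bond to C, 2 bonds to H, 1 bond to O → oxidation state -1.
Δ = -1 − (+1) = -2, so this is a reduction at C3.

-2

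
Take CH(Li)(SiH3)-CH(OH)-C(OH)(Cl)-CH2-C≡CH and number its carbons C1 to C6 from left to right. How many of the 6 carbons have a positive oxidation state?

1

Tallying each carbon's bonds:
C1: 1C, 1H, 1Li, 1Si → 0 − 1 − 1 − 1 = -3
C2: 2C, 1H, 1O → 0 − 1 + 1 = 0
C3: 2C, 1O, 1Cl → 0 + 1 + 1 = +2
C4: 2C, 2H → 0 − 2 = -2
C5: 4C → 0 = 0
C6: 3C, 1H → 0 − 1 = -1
1 carbon (C3) meets the condition.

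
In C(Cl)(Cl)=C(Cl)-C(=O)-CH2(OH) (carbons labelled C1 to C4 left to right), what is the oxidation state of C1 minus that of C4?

+3

C1: 2C, 2Cl → 0 + 2 = +2
C4: 1C, 2H, 1O → 0 − 2 + 1 = -1
Difference: +2 − (-1) = +3.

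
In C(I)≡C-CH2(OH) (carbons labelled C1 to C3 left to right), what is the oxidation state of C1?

C1 has a triple bond to C (3×0 = 0), one bond to I (+1).
Oxidation state = 0 + 1 = +1.

+1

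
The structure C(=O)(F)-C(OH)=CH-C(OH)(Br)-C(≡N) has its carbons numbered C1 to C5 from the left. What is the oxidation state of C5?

Each bond to a more electronegative atom (O, N, halogen) counts +1, each bond to a less electronegative atom (H, metal, B, Si) counts −1, and each C–C bond counts 0.
C5 has one bond to C (0), a triple bond to N (3×+1 = +3).
Oxidation state = 0 + 3 = +3.

+3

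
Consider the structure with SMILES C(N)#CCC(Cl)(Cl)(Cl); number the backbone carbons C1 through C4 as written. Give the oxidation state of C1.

+1

C1 has a triple bond to C (3×0 = 0), one bond to N (+1).
Oxidation state = 0 + 1 = +1.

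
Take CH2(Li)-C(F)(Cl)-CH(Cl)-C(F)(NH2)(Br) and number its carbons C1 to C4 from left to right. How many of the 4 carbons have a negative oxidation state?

Tallying each carbon's bonds:
C1: 1C, 2H, 1Li → 0 − 2 − 1 = -3
C2: 2C, 1F, 1Cl → 0 + 1 + 1 = +2
C3: 2C, 1H, 1Cl → 0 − 1 + 1 = 0
C4: 1C, 1N, 1F, 1Br → 0 + 1 + 1 + 1 = +3
1 carbon (C1) meets the condition.

1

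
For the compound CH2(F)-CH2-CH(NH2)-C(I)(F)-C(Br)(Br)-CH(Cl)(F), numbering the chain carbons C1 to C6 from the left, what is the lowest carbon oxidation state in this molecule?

-2

Assign +1 per bond to O/N/halogen, −1 per bond to H or an electropositive element, and 0 per bond to carbon. Tallying each carbon:
C1: 1C, 2H, 1F → 0 − 2 + 1 = -1
C2: 2C, 2H → 0 − 2 = -2
C3: 2C, 1H, 1N → 0 − 1 + 1 = 0
C4: 2C, 1F, 1I → 0 + 1 + 1 = +2
C5: 2C, 2Br → 0 + 2 = +2
C6: 1C, 1H, 1F, 1Cl → 0 − 1 + 1 + 1 = +1
The lowest value is -2.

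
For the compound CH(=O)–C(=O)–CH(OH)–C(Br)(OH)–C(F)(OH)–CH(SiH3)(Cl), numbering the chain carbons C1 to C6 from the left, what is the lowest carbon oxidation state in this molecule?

Bonds to more-electronegative neighbours contribute +1 each, bonds to H or metals contribute −1 each, and C–C bonds contribute 0. Tallying each carbon:
C1: 1C, 1H, 2O → 0 − 1 + 2 = +1
C2: 2C, 2O → 0 + 2 = +2
C3: 2C, 1H, 1O → 0 − 1 + 1 = 0
C4: 2C, 1O, 1Br → 0 + 1 + 1 = +2
C5: 2C, 1O, 1F → 0 + 1 + 1 = +2
C6: 1C, 1H, 1Cl, 1Si → 0 − 1 + 1 − 1 = -1
The lowest value is -1.

-1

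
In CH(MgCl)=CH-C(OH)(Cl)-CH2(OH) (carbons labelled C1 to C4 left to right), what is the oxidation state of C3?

+2

C3 has one bond to C (0), one bond to C (0), one bond to O (+1), one bond to Cl (+1).
Oxidation state = 0 + 0 + 1 + 1 = +2.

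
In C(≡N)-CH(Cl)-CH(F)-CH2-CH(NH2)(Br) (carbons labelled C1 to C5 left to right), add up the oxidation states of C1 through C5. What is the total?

+2

Tallying each carbon's bonds:
C1: 1C, 3N → 0 + 3 = +3
C2: 2C, 1H, 1Cl → 0 − 1 + 1 = 0
C3: 2C, 1H, 1F → 0 − 1 + 1 = 0
C4: 2C, 2H → 0 − 2 = -2
C5: 1C, 1H, 1N, 1Br → 0 − 1 + 1 + 1 = +1
Sum = +3 + 0 + 0 − 2 + 1 = +2.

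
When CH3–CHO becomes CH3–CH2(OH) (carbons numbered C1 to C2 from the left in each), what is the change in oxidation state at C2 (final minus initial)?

Before: C2 has 1 bond to C, 1 bond to H, 2 bonds to O → oxidation state +1.
After: C2 has 1 bond to C, 2 bonds to H, 1 bond to O → oxidation state -1.
Δ = -1 − (+1) = -2, so this is a reduction at C2.

-2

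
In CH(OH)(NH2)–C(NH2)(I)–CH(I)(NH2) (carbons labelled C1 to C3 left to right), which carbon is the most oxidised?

Count +1 for every bond to an atom more electronegative than carbon and −1 for every bond to one less electronegative; C–C bonds are 0. Tallying each carbon:
C1: 1C, 1H, 1O, 1N → 0 − 1 + 1 + 1 = +1
C2: 2C, 1N, 1I → 0 + 1 + 1 = +2
C3: 1C, 1H, 1N, 1I → 0 − 1 + 1 + 1 = +1
The most oxidised carbon is C2 at +2.

C2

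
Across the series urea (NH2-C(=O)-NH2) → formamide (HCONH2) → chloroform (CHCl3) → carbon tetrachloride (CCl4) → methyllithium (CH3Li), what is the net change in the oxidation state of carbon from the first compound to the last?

Carbon oxidation states along the series — urea: +4, formamide: +2, chloroform: +2, carbon tetrachloride: +4, methyllithium: -4.
Net change = -4 − (+4) = -8.

-8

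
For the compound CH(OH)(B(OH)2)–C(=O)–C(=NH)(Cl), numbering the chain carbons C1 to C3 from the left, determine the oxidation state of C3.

+3

C3 has one bond to C (0), a double bond to N (2×+1 = +2), one bond to Cl (+1).
Oxidation state = 0 + 2 + 1 = +3.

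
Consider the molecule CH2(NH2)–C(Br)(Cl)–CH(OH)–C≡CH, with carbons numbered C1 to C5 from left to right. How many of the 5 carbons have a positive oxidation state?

Tallying each carbon's bonds:
C1: 1C, 2H, 1N → 0 − 2 + 1 = -1
C2: 2C, 1Cl, 1Br → 0 + 1 + 1 = +2
C3: 2C, 1H, 1O → 0 − 1 + 1 = 0
C4: 4C → 0 = 0
C5: 3C, 1H → 0 − 1 = -1
1 carbon (C2) meets the condition.

1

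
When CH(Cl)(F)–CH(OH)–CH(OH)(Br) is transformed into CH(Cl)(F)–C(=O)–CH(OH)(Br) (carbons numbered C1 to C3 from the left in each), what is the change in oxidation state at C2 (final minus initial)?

+2

Before: C2 has 2 bonds to C, 1 bond to H, 1 bond to O → oxidation state 0.
After: C2 has 2 bonds to C, 2 bonds to O → oxidation state +2.
Δ = +2 − (0) = +2, so this is an oxidation at C2.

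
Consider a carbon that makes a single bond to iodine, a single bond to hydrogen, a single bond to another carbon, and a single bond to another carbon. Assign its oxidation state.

0

Each bond to a more electronegative atom (O, N, halogen) counts +1, each bond to a less electronegative atom (H, metal, B, Si) counts −1, and each C–C bond counts 0.
The carbon has one bond to C (0), one bond to C (0), one bond to H (-1), one bond to I (+1).
Oxidation state = 0 + 0 − 1 + 1 = 0.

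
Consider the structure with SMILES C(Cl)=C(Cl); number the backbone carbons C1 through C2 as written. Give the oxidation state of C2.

Each bond to a more electronegative atom (O, N, halogen) counts +1, each bond to a less electronegative atom (H, metal, B, Si) counts −1, and each C–C bond counts 0.
C2 has a double bond to C (2×0 = 0), one bond to H (-1), one bond to Cl (+1).
Oxidation state = 0 − 1 + 1 = 0.

0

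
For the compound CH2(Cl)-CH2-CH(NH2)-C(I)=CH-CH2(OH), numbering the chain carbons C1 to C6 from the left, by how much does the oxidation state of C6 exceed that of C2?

C6: 1C, 2H, 1O → 0 − 2 + 1 = -1
C2: 2C, 2H → 0 − 2 = -2
Difference: -1 − (-2) = +1.

+1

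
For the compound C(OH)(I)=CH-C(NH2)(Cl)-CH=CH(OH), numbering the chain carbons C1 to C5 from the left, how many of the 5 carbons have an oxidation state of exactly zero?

1

Tallying each carbon's bonds:
C1: 2C, 1O, 1I → 0 + 1 + 1 = +2
C2: 3C, 1H → 0 − 1 = -1
C3: 2C, 1N, 1Cl → 0 + 1 + 1 = +2
C4: 3C, 1H → 0 − 1 = -1
C5: 2C, 1H, 1O → 0 − 1 + 1 = 0
1 carbon (C5) meets the condition.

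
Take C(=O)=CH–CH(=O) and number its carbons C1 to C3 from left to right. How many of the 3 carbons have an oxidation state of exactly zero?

0

Tallying each carbon's bonds:
C1: 2C, 2O → 0 + 2 = +2
C2: 3C, 1H → 0 − 1 = -1
C3: 1C, 1H, 2O → 0 − 1 + 2 = +1
0 carbons meet the condition.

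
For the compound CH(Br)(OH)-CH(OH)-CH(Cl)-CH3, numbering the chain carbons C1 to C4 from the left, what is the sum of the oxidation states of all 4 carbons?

Tallying each carbon's bonds:
C1: 1C, 1H, 1O, 1Br → 0 − 1 + 1 + 1 = +1
C2: 2C, 1H, 1O → 0 − 1 + 1 = 0
C3: 2C, 1H, 1Cl → 0 − 1 + 1 = 0
C4: 1C, 3H → 0 − 3 = -3
Sum = +1 + 0 + 0 − 3 = -2.

-2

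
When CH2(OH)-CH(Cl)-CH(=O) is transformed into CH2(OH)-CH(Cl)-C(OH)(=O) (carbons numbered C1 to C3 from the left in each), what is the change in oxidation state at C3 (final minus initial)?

+2

Before: C3 has 1 bond to C, 1 bond to H, 2 bonds to O → oxidation state +1.
After: C3 has 1 bond to C, 3 bonds to O → oxidation state +3.
Δ = +3 − (+1) = +2, so this is an oxidation at C3.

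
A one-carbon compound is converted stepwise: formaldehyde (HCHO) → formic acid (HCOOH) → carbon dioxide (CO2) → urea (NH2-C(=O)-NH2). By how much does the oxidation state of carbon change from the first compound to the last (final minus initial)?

+4

Carbon oxidation states along the series — formaldehyde: 0, formic acid: +2, carbon dioxide: +4, urea: +4.
Net change = +4 − (0) = +4.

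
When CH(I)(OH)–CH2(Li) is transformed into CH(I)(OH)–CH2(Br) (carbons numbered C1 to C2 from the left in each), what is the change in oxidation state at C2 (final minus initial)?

Before: C2 has 1 bond to C, 2 bonds to H, 1 bond to Li → oxidation state -3.
After: C2 has 1 bond to C, 2 bonds to H, 1 bond to Br → oxidation state -1.
Δ = -1 − (-3) = +2, so this is an oxidation at C2.

+2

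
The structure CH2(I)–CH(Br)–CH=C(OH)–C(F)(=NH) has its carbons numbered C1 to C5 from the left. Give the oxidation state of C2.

0

Bonds to more-electronegative neighbours contribute +1 each, bonds to H or metals contribute −1 each, and C–C bonds contribute 0.
C2 has one bond to C (0), one bond to C (0), one bond to H (-1), one bond to Br (+1).
Oxidation state = 0 + 0 − 1 + 1 = 0.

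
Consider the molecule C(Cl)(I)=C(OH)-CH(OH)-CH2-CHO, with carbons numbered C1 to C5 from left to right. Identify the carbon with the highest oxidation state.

C1

Each bond to a more electronegative atom (O, N, halogen) counts +1, each bond to a less electronegative atom (H, metal, B, Si) counts −1, and each C–C bond counts 0. Tallying each carbon:
C1: 2C, 1Cl, 1I → 0 + 1 + 1 = +2
C2: 3C, 1O → 0 + 1 = +1
C3: 2C, 1H, 1O → 0 − 1 + 1 = 0
C4: 2C, 2H → 0 − 2 = -2
C5: 1C, 1H, 2O → 0 − 1 + 2 = +1
The most oxidised carbon is C1 at +2.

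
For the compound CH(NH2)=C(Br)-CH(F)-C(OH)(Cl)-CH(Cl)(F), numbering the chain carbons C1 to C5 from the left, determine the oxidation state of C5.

Assign +1 per bond to O/N/halogen, −1 per bond to H or an electropositive element, and 0 per bond to carbon.
C5 has one bond to C (0), one bond to H (-1), one bond to Cl (+1), one bond to F (+1).
Oxidation state = 0 − 1 + 1 + 1 = +1.

+1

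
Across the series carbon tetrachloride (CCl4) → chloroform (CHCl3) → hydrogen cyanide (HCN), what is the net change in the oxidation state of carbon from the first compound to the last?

Carbon oxidation states along the series — carbon tetrachloride: +4, chloroform: +2, hydrogen cyanide: +2.
Net change = +2 − (+4) = -2.

-2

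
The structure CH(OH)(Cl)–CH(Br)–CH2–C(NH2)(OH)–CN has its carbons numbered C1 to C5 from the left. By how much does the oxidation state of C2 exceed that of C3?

+2

C2: 2C, 1H, 1Br → 0 − 1 + 1 = 0
C3: 2C, 2H → 0 − 2 = -2
Difference: 0 − (-2) = +2.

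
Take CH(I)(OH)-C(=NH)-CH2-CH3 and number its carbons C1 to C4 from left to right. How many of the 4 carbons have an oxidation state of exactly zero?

0

Bonds to more-electronegative neighbours contribute +1 each, bonds to H or metals contribute −1 each, and C–C bonds contribute 0. Tallying each carbon:
C1: 1C, 1H, 1O, 1I → 0 − 1 + 1 + 1 = +1
C2: 2C, 2N → 0 + 2 = +2
C3: 2C, 2H → 0 − 2 = -2
C4: 1C, 3H → 0 − 3 = -3
0 carbons meet the condition.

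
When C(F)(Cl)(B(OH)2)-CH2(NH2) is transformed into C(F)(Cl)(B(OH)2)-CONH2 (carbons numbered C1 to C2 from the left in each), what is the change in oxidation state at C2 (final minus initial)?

+4

Before: C2 has 1 bond to C, 2 bonds to H, 1 bond to N → oxidation state -1.
After: C2 has 1 bond to C, 2 bonds to O, 1 bond to N → oxidation state +3.
Δ = +3 − (-1) = +4, so this is an oxidation at C2.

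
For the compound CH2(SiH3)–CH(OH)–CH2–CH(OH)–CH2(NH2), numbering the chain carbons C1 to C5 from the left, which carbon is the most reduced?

C1

Tallying each carbon's bonds:
C1: 1C, 2H, 1Si → 0 − 2 − 1 = -3
C2: 2C, 1H, 1O → 0 − 1 + 1 = 0
C3: 2C, 2H → 0 − 2 = -2
C4: 2C, 1H, 1O → 0 − 1 + 1 = 0
C5: 1C, 2H, 1N → 0 − 2 + 1 = -1
The most reduced carbon is C1 at -3.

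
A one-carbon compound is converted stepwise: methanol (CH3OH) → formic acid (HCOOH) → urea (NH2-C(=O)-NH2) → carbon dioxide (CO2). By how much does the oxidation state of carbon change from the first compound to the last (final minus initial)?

Carbon oxidation states along the series — methanol: -2, formic acid: +2, urea: +4, carbon dioxide: +4.
Net change = +4 − (-2) = +6.

+6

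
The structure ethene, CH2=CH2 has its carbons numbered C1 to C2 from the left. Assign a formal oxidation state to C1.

-2

Assign +1 per bond to O/N/halogen, −1 per bond to H or an electropositive element, and 0 per bond to carbon.
C1 has one bond to H (-1), one bond to H (-1), a double bond to C (2×0 = 0).
Oxidation state = -1 − 1 + 0 = -2.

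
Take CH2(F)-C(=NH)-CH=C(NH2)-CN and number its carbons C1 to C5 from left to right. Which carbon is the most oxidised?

Each bond to a more electronegative atom (O, N, halogen) counts +1, each bond to a less electronegative atom (H, metal, B, Si) counts −1, and each C–C bond counts 0. Tallying each carbon:
C1: 1C, 2H, 1F → 0 − 2 + 1 = -1
C2: 2C, 2N → 0 + 2 = +2
C3: 3C, 1H → 0 − 1 = -1
C4: 3C, 1N → 0 + 1 = +1
C5: 1C, 3N → 0 + 3 = +3
The most oxidised carbon is C5 at +3.

C5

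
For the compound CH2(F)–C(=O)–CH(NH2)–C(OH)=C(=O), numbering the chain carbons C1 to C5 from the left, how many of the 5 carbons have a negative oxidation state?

Count +1 for every bond to an atom more electronegative than carbon and −1 for every bond to one less electronegative; C–C bonds are 0. Tallying each carbon:
C1: 1C, 2H, 1F → 0 − 2 + 1 = -1
C2: 2C, 2O → 0 + 2 = +2
C3: 2C, 1H, 1N → 0 − 1 + 1 = 0
C4: 3C, 1O → 0 + 1 = +1
C5: 2C, 2O → 0 + 2 = +2
1 carbon (C1) meets the condition.

1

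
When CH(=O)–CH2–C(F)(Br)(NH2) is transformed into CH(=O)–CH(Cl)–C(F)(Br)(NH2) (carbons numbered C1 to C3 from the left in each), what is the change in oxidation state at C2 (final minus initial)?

Before: C2 has 2 bonds to C, 2 bonds to H → oxidation state -2.
After: C2 has 2 bonds to C, 1 bond to H, 1 bond to Cl → oxidation state 0.
Δ = 0 − (-2) = +2, so this is an oxidation at C2.

+2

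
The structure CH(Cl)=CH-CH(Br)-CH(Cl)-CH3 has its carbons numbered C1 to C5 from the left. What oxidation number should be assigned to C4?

Assign +1 per bond to O/N/halogen, −1 per bond to H or an electropositive element, and 0 per bond to carbon.
C4 has one bond to C (0), one bond to C (0), one bond to H (-1), one bond to Cl (+1).
Oxidation state = 0 + 0 − 1 + 1 = 0.

0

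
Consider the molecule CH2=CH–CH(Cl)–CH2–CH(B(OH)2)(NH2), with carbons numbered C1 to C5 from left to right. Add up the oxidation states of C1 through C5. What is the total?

-6

Bonds to more-electronegative neighbours contribute +1 each, bonds to H or metals contribute −1 each, and C–C bonds contribute 0. Tallying each carbon:
C1: 2C, 2H → 0 − 2 = -2
C2: 3C, 1H → 0 − 1 = -1
C3: 2C, 1H, 1Cl → 0 − 1 + 1 = 0
C4: 2C, 2H → 0 − 2 = -2
C5: 1C, 1H, 1N, 1B → 0 − 1 + 1 − 1 = -1
Sum = -2 − 1 + 0 − 2 − 1 = -6.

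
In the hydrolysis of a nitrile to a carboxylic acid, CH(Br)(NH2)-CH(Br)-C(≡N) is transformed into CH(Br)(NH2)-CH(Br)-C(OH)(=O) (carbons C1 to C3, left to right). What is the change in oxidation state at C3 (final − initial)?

0

Before: C3 has 1 bond to C, 3 bonds to N → oxidation state +3.
After: C3 has 1 bond to C, 3 bonds to O → oxidation state +3.
Δ = +3 − (+3) = 0, so no net redox change at C3.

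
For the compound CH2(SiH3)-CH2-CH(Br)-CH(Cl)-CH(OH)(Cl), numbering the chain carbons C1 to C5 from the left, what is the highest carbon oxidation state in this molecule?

+1

Each bond to a more electronegative atom (O, N, halogen) counts +1, each bond to a less electronegative atom (H, metal, B, Si) counts −1, and each C–C bond counts 0. Tallying each carbon:
C1: 1C, 2H, 1Si → 0 − 2 − 1 = -3
C2: 2C, 2H → 0 − 2 = -2
C3: 2C, 1H, 1Br → 0 − 1 + 1 = 0
C4: 2C, 1H, 1Cl → 0 − 1 + 1 = 0
C5: 1C, 1H, 1O, 1Cl → 0 − 1 + 1 + 1 = +1
The highest value is +1.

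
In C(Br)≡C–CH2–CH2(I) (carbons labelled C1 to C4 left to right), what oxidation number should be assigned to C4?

Count +1 for every bond to an atom more electronegative than carbon and −1 for every bond to one less electronegative; C–C bonds are 0.
C4 has one bond to C (0), one bond to H (-1), one bond to I (+1), one bond to H (-1).
Oxidation state = 0 − 1 + 1 − 1 = -1.

-1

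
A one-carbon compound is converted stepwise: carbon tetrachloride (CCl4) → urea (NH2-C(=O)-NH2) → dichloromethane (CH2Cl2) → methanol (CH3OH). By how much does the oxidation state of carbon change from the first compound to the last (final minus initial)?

Carbon oxidation states along the series — carbon tetrachloride: +4, urea: +4, dichloromethane: 0, methanol: -2.
Net change = -2 − (+4) = -6.

-6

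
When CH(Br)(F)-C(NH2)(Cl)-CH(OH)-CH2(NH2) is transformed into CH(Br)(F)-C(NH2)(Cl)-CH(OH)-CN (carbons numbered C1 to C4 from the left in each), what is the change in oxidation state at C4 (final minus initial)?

+4

Before: C4 has 1 bond to C, 2 bonds to H, 1 bond to N → oxidation state -1.
After: C4 has 1 bond to C, 3 bonds to N → oxidation state +3.
Δ = +3 − (-1) = +4, so this is an oxidation at C4.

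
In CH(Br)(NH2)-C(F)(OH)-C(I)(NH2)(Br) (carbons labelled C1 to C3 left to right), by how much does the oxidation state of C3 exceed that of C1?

+2

C3: 1C, 1N, 1Br, 1I → 0 + 1 + 1 + 1 = +3
C1: 1C, 1H, 1N, 1Br → 0 − 1 + 1 + 1 = +1
Difference: +3 − (+1) = +2.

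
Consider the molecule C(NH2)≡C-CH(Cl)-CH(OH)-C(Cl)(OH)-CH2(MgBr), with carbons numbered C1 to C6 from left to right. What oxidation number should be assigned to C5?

Bonds to more-electronegative neighbours contribute +1 each, bonds to H or metals contribute −1 each, and C–C bonds contribute 0.
C5 has one bond to C (0), one bond to C (0), one bond to Cl (+1), one bond to O (+1).
Oxidation state = 0 + 0 + 1 + 1 = +2.

+2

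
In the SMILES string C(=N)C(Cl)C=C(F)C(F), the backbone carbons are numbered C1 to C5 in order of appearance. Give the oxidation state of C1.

Each bond to a more electronegative atom (O, N, halogen) counts +1, each bond to a less electronegative atom (H, metal, B, Si) counts −1, and each C–C bond counts 0.
C1 has one bond to C (0), a double bond to N (2×+1 = +2), one bond to H (-1).
Oxidation state = 0 + 2 − 1 = +1.

+1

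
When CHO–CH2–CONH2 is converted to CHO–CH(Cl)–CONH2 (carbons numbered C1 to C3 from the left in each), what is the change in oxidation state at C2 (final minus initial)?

Before: C2 has 2 bonds to C, 2 bonds to H → oxidation state -2.
After: C2 has 2 bonds to C, 1 bond to H, 1 bond to Cl → oxidation state 0.
Δ = 0 − (-2) = +2, so this is an oxidation at C2.

+2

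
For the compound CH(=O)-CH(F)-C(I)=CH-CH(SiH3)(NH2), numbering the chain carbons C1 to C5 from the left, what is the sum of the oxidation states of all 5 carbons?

0

Bonds to more-electronegative neighbours contribute +1 each, bonds to H or metals contribute −1 each, and C–C bonds contribute 0. Tallying each carbon:
C1: 1C, 1H, 2O → 0 − 1 + 2 = +1
C2: 2C, 1H, 1F → 0 − 1 + 1 = 0
C3: 3C, 1I → 0 + 1 = +1
C4: 3C, 1H → 0 − 1 = -1
C5: 1C, 1H, 1N, 1Si → 0 − 1 + 1 − 1 = -1
Sum = +1 + 0 + 1 − 1 − 1 = 0.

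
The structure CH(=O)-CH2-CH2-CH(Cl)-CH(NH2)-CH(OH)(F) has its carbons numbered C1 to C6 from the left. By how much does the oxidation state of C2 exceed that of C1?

-3

C2: 2C, 2H → 0 − 2 = -2
C1: 1C, 1H, 2O → 0 − 1 + 2 = +1
Difference: -2 − (+1) = -3.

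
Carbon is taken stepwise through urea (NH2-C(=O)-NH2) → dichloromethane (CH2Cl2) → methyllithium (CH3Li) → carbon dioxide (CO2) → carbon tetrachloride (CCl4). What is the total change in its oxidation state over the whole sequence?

Carbon oxidation states along the series — urea: +4, dichloromethane: 0, methyllithium: -4, carbon dioxide: +4, carbon tetrachloride: +4.
Net change = +4 − (+4) = 0.

0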